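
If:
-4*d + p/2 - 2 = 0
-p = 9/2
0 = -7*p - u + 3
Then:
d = -17/16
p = -9/2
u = 69/2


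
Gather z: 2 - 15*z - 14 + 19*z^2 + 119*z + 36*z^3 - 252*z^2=36*z^3 - 233*z^2 + 104*z - 12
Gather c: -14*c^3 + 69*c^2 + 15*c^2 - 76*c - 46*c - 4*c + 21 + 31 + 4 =-14*c^3 + 84*c^2 - 126*c + 56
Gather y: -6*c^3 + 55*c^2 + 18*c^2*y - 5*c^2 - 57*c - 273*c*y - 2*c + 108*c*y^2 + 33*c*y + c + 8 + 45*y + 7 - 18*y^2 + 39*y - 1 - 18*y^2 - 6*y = -6*c^3 + 50*c^2 - 58*c + y^2*(108*c - 36) + y*(18*c^2 - 240*c + 78) + 14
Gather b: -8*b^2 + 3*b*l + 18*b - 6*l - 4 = -8*b^2 + b*(3*l + 18) - 6*l - 4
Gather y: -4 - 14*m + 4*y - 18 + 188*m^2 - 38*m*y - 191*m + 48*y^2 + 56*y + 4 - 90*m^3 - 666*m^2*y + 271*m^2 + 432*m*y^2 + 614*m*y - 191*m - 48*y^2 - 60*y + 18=-90*m^3 + 459*m^2 + 432*m*y^2 - 396*m + y*(-666*m^2 + 576*m)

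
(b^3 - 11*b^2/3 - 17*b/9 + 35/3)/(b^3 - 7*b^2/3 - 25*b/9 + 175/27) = 3*(b - 3)/(3*b - 5)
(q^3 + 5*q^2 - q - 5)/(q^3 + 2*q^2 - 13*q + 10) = (q + 1)/(q - 2)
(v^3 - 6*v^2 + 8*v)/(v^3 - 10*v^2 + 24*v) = (v - 2)/(v - 6)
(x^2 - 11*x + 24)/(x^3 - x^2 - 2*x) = (-x^2 + 11*x - 24)/(x*(-x^2 + x + 2))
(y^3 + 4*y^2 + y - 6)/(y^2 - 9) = (y^2 + y - 2)/(y - 3)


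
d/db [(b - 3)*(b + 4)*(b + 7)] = 3*b^2 + 16*b - 5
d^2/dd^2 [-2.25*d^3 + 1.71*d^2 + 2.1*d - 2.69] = 3.42 - 13.5*d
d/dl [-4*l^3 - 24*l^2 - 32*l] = -12*l^2 - 48*l - 32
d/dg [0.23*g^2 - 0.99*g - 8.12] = 0.46*g - 0.99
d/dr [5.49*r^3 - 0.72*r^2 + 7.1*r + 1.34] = 16.47*r^2 - 1.44*r + 7.1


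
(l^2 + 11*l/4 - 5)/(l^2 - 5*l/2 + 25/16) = 4*(l + 4)/(4*l - 5)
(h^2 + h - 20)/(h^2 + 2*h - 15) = (h - 4)/(h - 3)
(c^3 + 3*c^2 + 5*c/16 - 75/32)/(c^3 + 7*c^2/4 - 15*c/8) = (c + 5/4)/c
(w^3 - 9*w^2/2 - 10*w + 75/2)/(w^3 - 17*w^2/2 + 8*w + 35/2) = (w^2 - 2*w - 15)/(w^2 - 6*w - 7)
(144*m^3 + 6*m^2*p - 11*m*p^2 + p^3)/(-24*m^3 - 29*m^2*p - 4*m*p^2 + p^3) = (-6*m + p)/(m + p)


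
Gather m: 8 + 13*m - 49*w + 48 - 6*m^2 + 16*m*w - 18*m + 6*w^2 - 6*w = -6*m^2 + m*(16*w - 5) + 6*w^2 - 55*w + 56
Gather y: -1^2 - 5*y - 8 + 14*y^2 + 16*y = 14*y^2 + 11*y - 9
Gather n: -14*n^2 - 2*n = -14*n^2 - 2*n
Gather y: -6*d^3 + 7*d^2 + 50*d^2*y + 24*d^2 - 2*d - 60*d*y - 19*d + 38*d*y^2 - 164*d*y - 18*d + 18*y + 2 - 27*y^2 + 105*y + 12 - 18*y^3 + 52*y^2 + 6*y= -6*d^3 + 31*d^2 - 39*d - 18*y^3 + y^2*(38*d + 25) + y*(50*d^2 - 224*d + 129) + 14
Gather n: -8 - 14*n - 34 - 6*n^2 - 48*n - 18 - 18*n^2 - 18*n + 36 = -24*n^2 - 80*n - 24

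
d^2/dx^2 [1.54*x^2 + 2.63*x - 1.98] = 3.08000000000000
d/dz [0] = 0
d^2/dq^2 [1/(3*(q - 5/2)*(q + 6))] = 4*(4*(q + 6)^2 + 2*(q + 6)*(2*q - 5) + (2*q - 5)^2)/(3*(q + 6)^3*(2*q - 5)^3)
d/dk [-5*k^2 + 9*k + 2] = 9 - 10*k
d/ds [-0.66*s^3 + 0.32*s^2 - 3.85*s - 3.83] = -1.98*s^2 + 0.64*s - 3.85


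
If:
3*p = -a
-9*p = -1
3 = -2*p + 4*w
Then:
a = -1/3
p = 1/9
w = 29/36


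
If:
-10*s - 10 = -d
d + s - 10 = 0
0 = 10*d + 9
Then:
No Solution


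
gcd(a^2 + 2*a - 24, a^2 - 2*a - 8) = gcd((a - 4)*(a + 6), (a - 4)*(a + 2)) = a - 4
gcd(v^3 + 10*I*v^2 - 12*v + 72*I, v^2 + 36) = v + 6*I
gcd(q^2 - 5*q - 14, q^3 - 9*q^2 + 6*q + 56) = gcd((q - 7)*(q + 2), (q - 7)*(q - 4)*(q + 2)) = q^2 - 5*q - 14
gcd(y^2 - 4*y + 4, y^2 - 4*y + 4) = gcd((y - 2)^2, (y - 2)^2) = y^2 - 4*y + 4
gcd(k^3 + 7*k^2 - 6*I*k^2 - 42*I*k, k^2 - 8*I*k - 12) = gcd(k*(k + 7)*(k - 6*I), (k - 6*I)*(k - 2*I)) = k - 6*I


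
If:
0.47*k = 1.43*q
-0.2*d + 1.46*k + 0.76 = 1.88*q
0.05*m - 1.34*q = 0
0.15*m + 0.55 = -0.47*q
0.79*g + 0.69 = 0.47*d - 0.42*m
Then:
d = 2.23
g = 2.20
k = -0.37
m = -3.28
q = -0.12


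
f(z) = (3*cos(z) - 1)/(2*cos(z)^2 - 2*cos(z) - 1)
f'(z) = (4*sin(z)*cos(z) - 2*sin(z))*(3*cos(z) - 1)/(2*cos(z)^2 - 2*cos(z) - 1)^2 - 3*sin(z)/(2*cos(z)^2 - 2*cos(z) - 1) = (6*cos(z)^2 - 4*cos(z) + 5)*sin(z)/(2*cos(z) - cos(2*z))^2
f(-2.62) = -1.61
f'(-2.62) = -1.29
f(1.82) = 4.52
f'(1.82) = 41.51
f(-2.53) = -1.75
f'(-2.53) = -1.80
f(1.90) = 13.64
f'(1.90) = 314.11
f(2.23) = -2.91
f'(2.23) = 8.06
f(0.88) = -0.62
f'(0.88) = 1.76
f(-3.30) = -1.35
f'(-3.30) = 0.27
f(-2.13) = -4.15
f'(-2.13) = -19.19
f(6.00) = -1.75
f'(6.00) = -1.61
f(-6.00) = -1.75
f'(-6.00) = 1.61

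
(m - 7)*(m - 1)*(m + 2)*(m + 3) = m^4 - 3*m^3 - 27*m^2 - 13*m + 42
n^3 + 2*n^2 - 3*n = n*(n - 1)*(n + 3)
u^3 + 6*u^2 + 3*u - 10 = (u - 1)*(u + 2)*(u + 5)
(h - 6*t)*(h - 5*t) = h^2 - 11*h*t + 30*t^2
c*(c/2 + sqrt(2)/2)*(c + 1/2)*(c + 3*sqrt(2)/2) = c^4/2 + c^3/4 + 5*sqrt(2)*c^3/4 + 5*sqrt(2)*c^2/8 + 3*c^2/2 + 3*c/4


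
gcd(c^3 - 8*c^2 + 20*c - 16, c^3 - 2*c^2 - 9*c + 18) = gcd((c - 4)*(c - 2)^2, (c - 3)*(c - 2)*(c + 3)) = c - 2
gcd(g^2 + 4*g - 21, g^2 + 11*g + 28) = g + 7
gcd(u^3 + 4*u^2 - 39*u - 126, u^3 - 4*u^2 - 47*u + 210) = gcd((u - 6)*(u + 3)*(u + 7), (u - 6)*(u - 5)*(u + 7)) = u^2 + u - 42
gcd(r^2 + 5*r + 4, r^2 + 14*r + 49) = 1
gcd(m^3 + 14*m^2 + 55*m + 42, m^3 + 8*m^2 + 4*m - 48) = m + 6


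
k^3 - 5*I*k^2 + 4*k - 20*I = (k - 5*I)*(k - 2*I)*(k + 2*I)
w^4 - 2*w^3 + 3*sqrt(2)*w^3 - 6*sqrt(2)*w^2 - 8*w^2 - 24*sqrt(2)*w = w*(w - 4)*(w + 2)*(w + 3*sqrt(2))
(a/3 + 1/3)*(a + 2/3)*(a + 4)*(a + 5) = a^4/3 + 32*a^3/9 + 107*a^2/9 + 118*a/9 + 40/9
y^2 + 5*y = y*(y + 5)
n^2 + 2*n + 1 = (n + 1)^2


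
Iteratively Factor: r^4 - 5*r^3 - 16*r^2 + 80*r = (r + 4)*(r^3 - 9*r^2 + 20*r) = (r - 5)*(r + 4)*(r^2 - 4*r) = (r - 5)*(r - 4)*(r + 4)*(r)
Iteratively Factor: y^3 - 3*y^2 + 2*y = (y - 1)*(y^2 - 2*y) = (y - 2)*(y - 1)*(y)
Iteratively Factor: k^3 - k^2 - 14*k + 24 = (k - 3)*(k^2 + 2*k - 8) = (k - 3)*(k + 4)*(k - 2)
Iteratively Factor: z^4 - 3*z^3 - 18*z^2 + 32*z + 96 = (z + 3)*(z^3 - 6*z^2 + 32) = (z - 4)*(z + 3)*(z^2 - 2*z - 8) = (z - 4)*(z + 2)*(z + 3)*(z - 4)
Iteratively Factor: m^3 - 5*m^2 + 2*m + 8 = (m + 1)*(m^2 - 6*m + 8) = (m - 2)*(m + 1)*(m - 4)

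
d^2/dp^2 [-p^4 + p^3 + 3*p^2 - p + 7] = -12*p^2 + 6*p + 6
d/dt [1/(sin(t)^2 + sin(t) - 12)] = -(2*sin(t) + 1)*cos(t)/(sin(t)^2 + sin(t) - 12)^2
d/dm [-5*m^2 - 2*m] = -10*m - 2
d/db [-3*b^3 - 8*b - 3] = -9*b^2 - 8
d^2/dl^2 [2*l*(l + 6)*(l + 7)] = 12*l + 52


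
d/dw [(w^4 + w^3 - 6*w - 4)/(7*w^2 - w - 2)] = 2*(7*w^5 + 2*w^4 - 5*w^3 + 18*w^2 + 28*w + 4)/(49*w^4 - 14*w^3 - 27*w^2 + 4*w + 4)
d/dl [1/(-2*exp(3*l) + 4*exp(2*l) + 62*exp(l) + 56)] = (3*exp(2*l) - 4*exp(l) - 31)*exp(l)/(2*(-exp(3*l) + 2*exp(2*l) + 31*exp(l) + 28)^2)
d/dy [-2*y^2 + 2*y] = 2 - 4*y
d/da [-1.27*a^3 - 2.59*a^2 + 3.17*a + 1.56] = -3.81*a^2 - 5.18*a + 3.17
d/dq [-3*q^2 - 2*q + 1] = -6*q - 2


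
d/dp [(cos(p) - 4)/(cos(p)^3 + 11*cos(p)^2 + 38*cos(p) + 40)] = (-173*cos(p) - cos(2*p) + cos(3*p) - 385)*sin(p)/(2*(cos(p)^3 + 11*cos(p)^2 + 38*cos(p) + 40)^2)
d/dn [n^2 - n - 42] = 2*n - 1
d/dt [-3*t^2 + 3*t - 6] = 3 - 6*t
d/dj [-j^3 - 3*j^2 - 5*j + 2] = -3*j^2 - 6*j - 5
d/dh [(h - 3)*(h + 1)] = 2*h - 2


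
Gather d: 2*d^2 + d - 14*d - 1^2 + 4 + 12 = 2*d^2 - 13*d + 15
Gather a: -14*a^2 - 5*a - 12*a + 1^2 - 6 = -14*a^2 - 17*a - 5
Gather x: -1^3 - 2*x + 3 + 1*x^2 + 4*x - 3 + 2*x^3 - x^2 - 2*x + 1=2*x^3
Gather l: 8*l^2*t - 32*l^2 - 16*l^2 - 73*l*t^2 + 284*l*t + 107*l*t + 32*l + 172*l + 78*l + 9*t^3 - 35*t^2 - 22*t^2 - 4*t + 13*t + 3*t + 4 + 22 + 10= l^2*(8*t - 48) + l*(-73*t^2 + 391*t + 282) + 9*t^3 - 57*t^2 + 12*t + 36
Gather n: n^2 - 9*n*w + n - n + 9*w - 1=n^2 - 9*n*w + 9*w - 1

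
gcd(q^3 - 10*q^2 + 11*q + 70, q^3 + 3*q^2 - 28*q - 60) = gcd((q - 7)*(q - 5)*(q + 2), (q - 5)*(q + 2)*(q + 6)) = q^2 - 3*q - 10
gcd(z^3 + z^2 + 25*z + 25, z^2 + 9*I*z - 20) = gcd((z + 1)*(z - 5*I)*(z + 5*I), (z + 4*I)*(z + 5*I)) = z + 5*I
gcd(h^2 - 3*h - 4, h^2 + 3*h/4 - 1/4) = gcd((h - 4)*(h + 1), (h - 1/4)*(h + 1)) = h + 1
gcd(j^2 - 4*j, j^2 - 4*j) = j^2 - 4*j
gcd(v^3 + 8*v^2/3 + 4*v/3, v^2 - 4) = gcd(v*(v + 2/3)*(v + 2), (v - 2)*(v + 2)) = v + 2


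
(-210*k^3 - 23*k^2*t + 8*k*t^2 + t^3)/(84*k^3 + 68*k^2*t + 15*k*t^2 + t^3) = (-5*k + t)/(2*k + t)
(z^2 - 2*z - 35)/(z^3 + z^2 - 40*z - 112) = (z + 5)/(z^2 + 8*z + 16)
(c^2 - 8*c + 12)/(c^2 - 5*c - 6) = (c - 2)/(c + 1)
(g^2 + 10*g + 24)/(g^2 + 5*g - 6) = (g + 4)/(g - 1)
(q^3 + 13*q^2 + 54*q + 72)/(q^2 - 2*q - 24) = (q^2 + 9*q + 18)/(q - 6)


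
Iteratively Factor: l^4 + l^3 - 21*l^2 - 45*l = (l + 3)*(l^3 - 2*l^2 - 15*l) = l*(l + 3)*(l^2 - 2*l - 15) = l*(l - 5)*(l + 3)*(l + 3)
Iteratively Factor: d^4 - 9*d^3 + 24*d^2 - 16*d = (d)*(d^3 - 9*d^2 + 24*d - 16) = d*(d - 4)*(d^2 - 5*d + 4) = d*(d - 4)^2*(d - 1)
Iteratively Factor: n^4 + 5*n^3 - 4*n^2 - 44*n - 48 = (n - 3)*(n^3 + 8*n^2 + 20*n + 16) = (n - 3)*(n + 2)*(n^2 + 6*n + 8) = (n - 3)*(n + 2)*(n + 4)*(n + 2)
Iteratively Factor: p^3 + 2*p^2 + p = (p + 1)*(p^2 + p) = (p + 1)^2*(p)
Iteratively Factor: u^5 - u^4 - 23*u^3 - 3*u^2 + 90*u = (u + 3)*(u^4 - 4*u^3 - 11*u^2 + 30*u) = (u - 5)*(u + 3)*(u^3 + u^2 - 6*u) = (u - 5)*(u + 3)^2*(u^2 - 2*u) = (u - 5)*(u - 2)*(u + 3)^2*(u)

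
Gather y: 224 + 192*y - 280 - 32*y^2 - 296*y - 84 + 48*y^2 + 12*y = 16*y^2 - 92*y - 140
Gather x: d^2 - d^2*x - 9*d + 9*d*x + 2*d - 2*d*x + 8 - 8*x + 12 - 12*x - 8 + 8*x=d^2 - 7*d + x*(-d^2 + 7*d - 12) + 12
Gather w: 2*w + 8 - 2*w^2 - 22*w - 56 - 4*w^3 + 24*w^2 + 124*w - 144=-4*w^3 + 22*w^2 + 104*w - 192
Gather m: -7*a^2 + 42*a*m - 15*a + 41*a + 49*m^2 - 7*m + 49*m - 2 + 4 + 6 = -7*a^2 + 26*a + 49*m^2 + m*(42*a + 42) + 8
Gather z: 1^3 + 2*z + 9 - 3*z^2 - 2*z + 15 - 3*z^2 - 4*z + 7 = -6*z^2 - 4*z + 32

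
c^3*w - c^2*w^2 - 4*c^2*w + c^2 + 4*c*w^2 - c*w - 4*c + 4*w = (c - 4)*(c - w)*(c*w + 1)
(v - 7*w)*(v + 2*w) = v^2 - 5*v*w - 14*w^2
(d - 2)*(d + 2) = d^2 - 4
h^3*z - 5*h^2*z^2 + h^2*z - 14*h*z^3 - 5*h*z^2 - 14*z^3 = (h - 7*z)*(h + 2*z)*(h*z + z)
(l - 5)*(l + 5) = l^2 - 25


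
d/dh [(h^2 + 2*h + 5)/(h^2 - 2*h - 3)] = 4*(-h^2 - 4*h + 1)/(h^4 - 4*h^3 - 2*h^2 + 12*h + 9)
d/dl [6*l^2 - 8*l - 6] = 12*l - 8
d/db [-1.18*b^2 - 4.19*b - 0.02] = -2.36*b - 4.19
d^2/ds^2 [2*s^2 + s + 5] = 4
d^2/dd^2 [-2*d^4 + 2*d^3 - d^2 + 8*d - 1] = -24*d^2 + 12*d - 2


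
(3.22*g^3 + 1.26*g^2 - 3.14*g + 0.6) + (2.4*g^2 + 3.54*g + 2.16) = 3.22*g^3 + 3.66*g^2 + 0.4*g + 2.76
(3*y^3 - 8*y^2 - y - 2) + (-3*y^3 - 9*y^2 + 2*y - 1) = -17*y^2 + y - 3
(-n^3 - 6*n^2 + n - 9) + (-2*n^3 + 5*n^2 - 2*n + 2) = -3*n^3 - n^2 - n - 7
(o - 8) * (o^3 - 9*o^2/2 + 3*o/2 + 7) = o^4 - 25*o^3/2 + 75*o^2/2 - 5*o - 56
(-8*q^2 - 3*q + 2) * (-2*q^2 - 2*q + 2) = 16*q^4 + 22*q^3 - 14*q^2 - 10*q + 4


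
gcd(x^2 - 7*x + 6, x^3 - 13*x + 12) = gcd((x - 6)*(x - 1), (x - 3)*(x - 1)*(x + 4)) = x - 1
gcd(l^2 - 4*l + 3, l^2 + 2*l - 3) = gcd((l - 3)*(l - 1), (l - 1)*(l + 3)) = l - 1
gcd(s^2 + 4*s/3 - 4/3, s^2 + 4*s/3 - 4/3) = s^2 + 4*s/3 - 4/3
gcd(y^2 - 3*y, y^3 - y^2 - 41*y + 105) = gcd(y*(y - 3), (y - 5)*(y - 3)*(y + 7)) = y - 3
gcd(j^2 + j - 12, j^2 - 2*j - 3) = j - 3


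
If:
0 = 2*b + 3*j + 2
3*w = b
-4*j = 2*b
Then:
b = -4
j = 2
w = -4/3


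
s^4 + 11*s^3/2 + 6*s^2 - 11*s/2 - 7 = (s - 1)*(s + 1)*(s + 2)*(s + 7/2)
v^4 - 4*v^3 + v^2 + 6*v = v*(v - 3)*(v - 2)*(v + 1)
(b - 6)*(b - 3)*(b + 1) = b^3 - 8*b^2 + 9*b + 18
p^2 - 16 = (p - 4)*(p + 4)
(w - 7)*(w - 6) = w^2 - 13*w + 42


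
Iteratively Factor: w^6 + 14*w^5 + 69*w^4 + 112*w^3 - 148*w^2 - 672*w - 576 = (w + 4)*(w^5 + 10*w^4 + 29*w^3 - 4*w^2 - 132*w - 144) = (w + 3)*(w + 4)*(w^4 + 7*w^3 + 8*w^2 - 28*w - 48) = (w + 3)^2*(w + 4)*(w^3 + 4*w^2 - 4*w - 16) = (w - 2)*(w + 3)^2*(w + 4)*(w^2 + 6*w + 8) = (w - 2)*(w + 3)^2*(w + 4)^2*(w + 2)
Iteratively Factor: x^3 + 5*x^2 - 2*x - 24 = (x + 3)*(x^2 + 2*x - 8) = (x - 2)*(x + 3)*(x + 4)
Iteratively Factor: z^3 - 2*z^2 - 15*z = (z - 5)*(z^2 + 3*z) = z*(z - 5)*(z + 3)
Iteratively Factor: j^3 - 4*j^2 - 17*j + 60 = (j - 3)*(j^2 - j - 20) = (j - 5)*(j - 3)*(j + 4)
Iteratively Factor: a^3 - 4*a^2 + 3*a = (a - 3)*(a^2 - a) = a*(a - 3)*(a - 1)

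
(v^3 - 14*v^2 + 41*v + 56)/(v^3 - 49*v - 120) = (v^2 - 6*v - 7)/(v^2 + 8*v + 15)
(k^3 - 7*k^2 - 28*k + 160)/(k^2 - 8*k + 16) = (k^2 - 3*k - 40)/(k - 4)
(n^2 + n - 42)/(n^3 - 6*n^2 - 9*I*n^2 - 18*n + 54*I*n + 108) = (n + 7)/(n^2 - 9*I*n - 18)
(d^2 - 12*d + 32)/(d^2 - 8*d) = (d - 4)/d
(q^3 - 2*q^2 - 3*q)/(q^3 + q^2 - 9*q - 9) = q/(q + 3)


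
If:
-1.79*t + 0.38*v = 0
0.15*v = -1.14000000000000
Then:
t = -1.61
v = -7.60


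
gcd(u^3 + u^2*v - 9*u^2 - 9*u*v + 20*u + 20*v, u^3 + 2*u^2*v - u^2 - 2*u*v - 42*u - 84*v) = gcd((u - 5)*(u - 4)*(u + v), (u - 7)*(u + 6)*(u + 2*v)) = 1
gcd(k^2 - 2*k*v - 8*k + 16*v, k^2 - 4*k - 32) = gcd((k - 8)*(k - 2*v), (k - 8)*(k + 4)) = k - 8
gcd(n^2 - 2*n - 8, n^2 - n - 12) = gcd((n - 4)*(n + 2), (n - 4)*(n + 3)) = n - 4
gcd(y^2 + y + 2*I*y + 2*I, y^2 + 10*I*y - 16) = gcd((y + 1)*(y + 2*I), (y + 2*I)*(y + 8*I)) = y + 2*I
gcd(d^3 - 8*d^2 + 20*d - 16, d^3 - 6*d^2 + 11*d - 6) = d - 2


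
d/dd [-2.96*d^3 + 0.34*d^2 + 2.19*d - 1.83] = -8.88*d^2 + 0.68*d + 2.19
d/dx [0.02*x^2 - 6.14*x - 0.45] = 0.04*x - 6.14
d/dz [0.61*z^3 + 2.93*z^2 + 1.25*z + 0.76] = 1.83*z^2 + 5.86*z + 1.25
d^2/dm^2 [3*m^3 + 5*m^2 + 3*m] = 18*m + 10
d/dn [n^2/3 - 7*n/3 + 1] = 2*n/3 - 7/3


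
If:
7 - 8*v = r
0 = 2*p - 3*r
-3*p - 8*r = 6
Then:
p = -18/25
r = -12/25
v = 187/200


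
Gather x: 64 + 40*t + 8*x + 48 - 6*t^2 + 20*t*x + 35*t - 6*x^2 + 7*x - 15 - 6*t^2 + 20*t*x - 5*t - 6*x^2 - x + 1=-12*t^2 + 70*t - 12*x^2 + x*(40*t + 14) + 98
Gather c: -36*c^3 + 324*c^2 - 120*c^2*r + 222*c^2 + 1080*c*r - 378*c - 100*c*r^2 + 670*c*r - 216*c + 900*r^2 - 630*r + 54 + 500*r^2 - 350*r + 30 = -36*c^3 + c^2*(546 - 120*r) + c*(-100*r^2 + 1750*r - 594) + 1400*r^2 - 980*r + 84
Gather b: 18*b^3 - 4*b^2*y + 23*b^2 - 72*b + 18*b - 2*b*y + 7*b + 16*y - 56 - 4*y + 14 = 18*b^3 + b^2*(23 - 4*y) + b*(-2*y - 47) + 12*y - 42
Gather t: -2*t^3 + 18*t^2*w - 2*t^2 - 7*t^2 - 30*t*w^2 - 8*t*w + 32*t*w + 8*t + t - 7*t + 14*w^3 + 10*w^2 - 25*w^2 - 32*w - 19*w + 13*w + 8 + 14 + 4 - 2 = -2*t^3 + t^2*(18*w - 9) + t*(-30*w^2 + 24*w + 2) + 14*w^3 - 15*w^2 - 38*w + 24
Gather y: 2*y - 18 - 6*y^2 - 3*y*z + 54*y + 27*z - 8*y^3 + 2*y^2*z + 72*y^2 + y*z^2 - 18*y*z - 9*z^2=-8*y^3 + y^2*(2*z + 66) + y*(z^2 - 21*z + 56) - 9*z^2 + 27*z - 18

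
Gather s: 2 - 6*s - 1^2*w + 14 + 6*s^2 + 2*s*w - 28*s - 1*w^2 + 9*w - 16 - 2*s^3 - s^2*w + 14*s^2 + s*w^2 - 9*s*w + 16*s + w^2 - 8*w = -2*s^3 + s^2*(20 - w) + s*(w^2 - 7*w - 18)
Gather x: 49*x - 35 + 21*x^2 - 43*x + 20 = 21*x^2 + 6*x - 15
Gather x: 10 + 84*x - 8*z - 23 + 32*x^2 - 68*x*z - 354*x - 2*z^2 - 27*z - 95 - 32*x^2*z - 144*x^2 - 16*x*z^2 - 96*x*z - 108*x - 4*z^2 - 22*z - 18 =x^2*(-32*z - 112) + x*(-16*z^2 - 164*z - 378) - 6*z^2 - 57*z - 126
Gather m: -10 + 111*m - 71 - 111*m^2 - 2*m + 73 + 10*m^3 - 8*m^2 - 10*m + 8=10*m^3 - 119*m^2 + 99*m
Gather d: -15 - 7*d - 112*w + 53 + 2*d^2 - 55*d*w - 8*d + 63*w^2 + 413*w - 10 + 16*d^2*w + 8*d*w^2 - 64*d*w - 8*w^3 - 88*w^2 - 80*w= d^2*(16*w + 2) + d*(8*w^2 - 119*w - 15) - 8*w^3 - 25*w^2 + 221*w + 28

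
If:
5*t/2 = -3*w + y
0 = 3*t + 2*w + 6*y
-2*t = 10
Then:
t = -5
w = 9/2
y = 1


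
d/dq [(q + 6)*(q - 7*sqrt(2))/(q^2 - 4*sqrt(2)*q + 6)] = (-2*(q + 6)*(q - 7*sqrt(2))*(q - 2*sqrt(2)) + (2*q - 7*sqrt(2) + 6)*(q^2 - 4*sqrt(2)*q + 6))/(q^2 - 4*sqrt(2)*q + 6)^2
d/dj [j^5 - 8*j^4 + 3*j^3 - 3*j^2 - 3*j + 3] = 5*j^4 - 32*j^3 + 9*j^2 - 6*j - 3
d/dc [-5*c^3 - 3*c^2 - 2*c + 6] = -15*c^2 - 6*c - 2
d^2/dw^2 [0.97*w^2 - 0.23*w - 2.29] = 1.94000000000000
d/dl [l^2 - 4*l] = 2*l - 4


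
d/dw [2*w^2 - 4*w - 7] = 4*w - 4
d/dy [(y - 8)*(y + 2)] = 2*y - 6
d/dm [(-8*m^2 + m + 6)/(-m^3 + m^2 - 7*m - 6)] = ((16*m - 1)*(m^3 - m^2 + 7*m + 6) + (-8*m^2 + m + 6)*(3*m^2 - 2*m + 7))/(m^3 - m^2 + 7*m + 6)^2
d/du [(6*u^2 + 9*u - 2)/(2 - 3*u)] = 6*(-3*u^2 + 4*u + 2)/(9*u^2 - 12*u + 4)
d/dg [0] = 0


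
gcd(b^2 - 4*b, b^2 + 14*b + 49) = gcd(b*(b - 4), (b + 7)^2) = 1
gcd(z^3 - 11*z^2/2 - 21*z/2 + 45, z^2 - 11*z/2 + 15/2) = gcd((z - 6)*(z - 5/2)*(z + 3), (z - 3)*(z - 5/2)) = z - 5/2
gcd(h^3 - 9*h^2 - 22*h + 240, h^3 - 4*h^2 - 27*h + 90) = h^2 - h - 30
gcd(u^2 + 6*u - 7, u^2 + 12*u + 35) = u + 7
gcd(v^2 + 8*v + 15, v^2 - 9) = v + 3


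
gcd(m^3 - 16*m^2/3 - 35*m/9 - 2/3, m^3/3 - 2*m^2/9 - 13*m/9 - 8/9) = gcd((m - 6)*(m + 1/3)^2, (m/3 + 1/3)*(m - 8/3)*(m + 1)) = 1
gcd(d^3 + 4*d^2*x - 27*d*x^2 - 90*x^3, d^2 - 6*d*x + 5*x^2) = -d + 5*x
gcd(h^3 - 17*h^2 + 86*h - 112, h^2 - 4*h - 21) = h - 7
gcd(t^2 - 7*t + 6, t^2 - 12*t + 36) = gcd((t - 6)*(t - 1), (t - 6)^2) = t - 6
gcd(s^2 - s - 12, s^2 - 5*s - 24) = s + 3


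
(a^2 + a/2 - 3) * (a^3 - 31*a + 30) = a^5 + a^4/2 - 34*a^3 + 29*a^2/2 + 108*a - 90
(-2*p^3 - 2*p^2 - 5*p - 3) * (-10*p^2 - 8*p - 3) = 20*p^5 + 36*p^4 + 72*p^3 + 76*p^2 + 39*p + 9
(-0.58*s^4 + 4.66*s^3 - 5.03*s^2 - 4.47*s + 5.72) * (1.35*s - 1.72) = -0.783*s^5 + 7.2886*s^4 - 14.8057*s^3 + 2.6171*s^2 + 15.4104*s - 9.8384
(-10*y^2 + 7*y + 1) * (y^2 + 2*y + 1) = -10*y^4 - 13*y^3 + 5*y^2 + 9*y + 1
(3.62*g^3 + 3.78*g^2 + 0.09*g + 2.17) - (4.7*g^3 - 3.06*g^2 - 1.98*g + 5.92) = -1.08*g^3 + 6.84*g^2 + 2.07*g - 3.75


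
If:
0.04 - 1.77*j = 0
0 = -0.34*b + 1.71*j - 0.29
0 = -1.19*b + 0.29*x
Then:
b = -0.74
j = 0.02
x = -3.03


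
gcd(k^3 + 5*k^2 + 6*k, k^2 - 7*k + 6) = 1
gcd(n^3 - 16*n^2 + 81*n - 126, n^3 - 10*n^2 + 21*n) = n^2 - 10*n + 21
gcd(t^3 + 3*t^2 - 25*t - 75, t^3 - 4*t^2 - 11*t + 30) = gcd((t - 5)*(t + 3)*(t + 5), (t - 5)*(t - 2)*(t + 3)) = t^2 - 2*t - 15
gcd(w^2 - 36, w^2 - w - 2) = 1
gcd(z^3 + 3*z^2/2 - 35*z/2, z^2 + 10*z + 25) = z + 5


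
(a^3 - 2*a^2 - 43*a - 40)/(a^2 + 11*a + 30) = (a^2 - 7*a - 8)/(a + 6)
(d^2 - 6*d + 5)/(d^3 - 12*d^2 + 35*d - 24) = (d - 5)/(d^2 - 11*d + 24)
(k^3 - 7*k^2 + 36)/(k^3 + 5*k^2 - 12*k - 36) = (k - 6)/(k + 6)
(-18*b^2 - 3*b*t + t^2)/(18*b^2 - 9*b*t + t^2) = (3*b + t)/(-3*b + t)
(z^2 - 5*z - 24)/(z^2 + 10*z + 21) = (z - 8)/(z + 7)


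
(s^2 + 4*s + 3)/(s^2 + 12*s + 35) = (s^2 + 4*s + 3)/(s^2 + 12*s + 35)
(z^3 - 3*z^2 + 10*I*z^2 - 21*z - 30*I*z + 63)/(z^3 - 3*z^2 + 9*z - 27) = (z + 7*I)/(z - 3*I)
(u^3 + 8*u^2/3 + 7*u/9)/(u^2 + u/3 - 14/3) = u*(3*u + 1)/(3*(u - 2))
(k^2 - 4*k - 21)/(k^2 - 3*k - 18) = (k - 7)/(k - 6)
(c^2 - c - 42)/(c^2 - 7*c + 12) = (c^2 - c - 42)/(c^2 - 7*c + 12)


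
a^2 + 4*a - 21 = (a - 3)*(a + 7)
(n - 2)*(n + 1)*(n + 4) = n^3 + 3*n^2 - 6*n - 8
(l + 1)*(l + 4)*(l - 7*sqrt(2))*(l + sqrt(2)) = l^4 - 6*sqrt(2)*l^3 + 5*l^3 - 30*sqrt(2)*l^2 - 10*l^2 - 70*l - 24*sqrt(2)*l - 56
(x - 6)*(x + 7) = x^2 + x - 42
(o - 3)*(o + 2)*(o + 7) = o^3 + 6*o^2 - 13*o - 42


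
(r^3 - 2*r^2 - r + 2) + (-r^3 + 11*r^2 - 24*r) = 9*r^2 - 25*r + 2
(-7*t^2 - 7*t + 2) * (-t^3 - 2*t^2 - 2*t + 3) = 7*t^5 + 21*t^4 + 26*t^3 - 11*t^2 - 25*t + 6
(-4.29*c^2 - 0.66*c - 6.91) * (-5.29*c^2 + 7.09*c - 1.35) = 22.6941*c^4 - 26.9247*c^3 + 37.666*c^2 - 48.1009*c + 9.3285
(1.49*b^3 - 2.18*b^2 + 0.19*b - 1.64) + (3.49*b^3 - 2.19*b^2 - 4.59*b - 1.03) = 4.98*b^3 - 4.37*b^2 - 4.4*b - 2.67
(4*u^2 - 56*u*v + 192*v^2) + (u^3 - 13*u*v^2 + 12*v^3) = u^3 + 4*u^2 - 13*u*v^2 - 56*u*v + 12*v^3 + 192*v^2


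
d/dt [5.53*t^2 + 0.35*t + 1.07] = 11.06*t + 0.35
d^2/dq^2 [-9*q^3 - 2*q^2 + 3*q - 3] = -54*q - 4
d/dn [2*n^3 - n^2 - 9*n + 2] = 6*n^2 - 2*n - 9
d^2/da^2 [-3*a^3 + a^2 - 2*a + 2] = 2 - 18*a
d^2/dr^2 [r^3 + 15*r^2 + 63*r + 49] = 6*r + 30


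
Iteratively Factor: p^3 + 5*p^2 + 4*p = (p + 4)*(p^2 + p) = p*(p + 4)*(p + 1)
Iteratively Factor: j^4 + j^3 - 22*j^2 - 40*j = (j - 5)*(j^3 + 6*j^2 + 8*j) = j*(j - 5)*(j^2 + 6*j + 8) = j*(j - 5)*(j + 2)*(j + 4)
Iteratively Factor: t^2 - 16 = (t - 4)*(t + 4)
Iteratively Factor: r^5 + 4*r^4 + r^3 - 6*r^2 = (r - 1)*(r^4 + 5*r^3 + 6*r^2) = r*(r - 1)*(r^3 + 5*r^2 + 6*r) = r*(r - 1)*(r + 3)*(r^2 + 2*r) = r^2*(r - 1)*(r + 3)*(r + 2)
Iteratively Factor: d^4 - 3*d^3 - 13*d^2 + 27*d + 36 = (d + 1)*(d^3 - 4*d^2 - 9*d + 36) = (d + 1)*(d + 3)*(d^2 - 7*d + 12) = (d - 4)*(d + 1)*(d + 3)*(d - 3)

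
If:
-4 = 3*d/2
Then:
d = -8/3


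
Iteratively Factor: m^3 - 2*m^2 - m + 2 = (m + 1)*(m^2 - 3*m + 2) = (m - 2)*(m + 1)*(m - 1)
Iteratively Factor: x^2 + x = (x + 1)*(x)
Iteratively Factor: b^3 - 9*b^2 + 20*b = (b - 5)*(b^2 - 4*b) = b*(b - 5)*(b - 4)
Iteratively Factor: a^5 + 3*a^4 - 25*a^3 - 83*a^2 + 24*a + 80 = (a - 1)*(a^4 + 4*a^3 - 21*a^2 - 104*a - 80) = (a - 1)*(a + 1)*(a^3 + 3*a^2 - 24*a - 80) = (a - 1)*(a + 1)*(a + 4)*(a^2 - a - 20) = (a - 5)*(a - 1)*(a + 1)*(a + 4)*(a + 4)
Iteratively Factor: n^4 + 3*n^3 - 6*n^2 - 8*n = (n)*(n^3 + 3*n^2 - 6*n - 8) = n*(n - 2)*(n^2 + 5*n + 4) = n*(n - 2)*(n + 1)*(n + 4)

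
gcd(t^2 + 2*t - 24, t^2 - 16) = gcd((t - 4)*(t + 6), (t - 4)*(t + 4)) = t - 4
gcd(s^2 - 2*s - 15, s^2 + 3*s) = s + 3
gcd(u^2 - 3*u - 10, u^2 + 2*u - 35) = u - 5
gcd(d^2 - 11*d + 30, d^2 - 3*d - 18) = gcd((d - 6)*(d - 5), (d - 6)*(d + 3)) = d - 6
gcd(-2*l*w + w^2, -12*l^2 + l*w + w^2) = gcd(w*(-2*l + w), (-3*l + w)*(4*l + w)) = 1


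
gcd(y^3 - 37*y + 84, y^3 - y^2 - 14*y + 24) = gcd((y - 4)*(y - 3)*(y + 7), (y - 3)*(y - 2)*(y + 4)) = y - 3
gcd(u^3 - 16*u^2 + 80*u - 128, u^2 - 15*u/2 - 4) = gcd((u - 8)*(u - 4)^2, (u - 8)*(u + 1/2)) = u - 8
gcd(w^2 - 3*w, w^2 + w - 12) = w - 3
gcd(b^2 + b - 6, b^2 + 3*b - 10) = b - 2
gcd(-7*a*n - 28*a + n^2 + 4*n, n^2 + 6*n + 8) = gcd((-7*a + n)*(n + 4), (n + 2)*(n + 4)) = n + 4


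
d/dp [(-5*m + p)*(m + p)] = -4*m + 2*p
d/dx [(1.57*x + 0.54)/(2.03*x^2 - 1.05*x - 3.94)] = (3.1871*x^2 - 1.6485*x - (1.57*x + 0.54)*(4.06*x - 1.05) - 6.1858)/(-2.03*x^2 + 1.05*x + 3.94)^2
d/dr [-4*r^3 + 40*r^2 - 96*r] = -12*r^2 + 80*r - 96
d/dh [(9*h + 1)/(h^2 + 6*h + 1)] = (-9*h^2 - 2*h + 3)/(h^4 + 12*h^3 + 38*h^2 + 12*h + 1)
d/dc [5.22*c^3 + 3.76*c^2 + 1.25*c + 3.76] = 15.66*c^2 + 7.52*c + 1.25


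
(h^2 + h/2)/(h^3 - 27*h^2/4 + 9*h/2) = 2*(2*h + 1)/(4*h^2 - 27*h + 18)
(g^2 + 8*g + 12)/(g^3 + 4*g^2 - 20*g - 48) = 1/(g - 4)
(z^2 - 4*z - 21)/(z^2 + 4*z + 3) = (z - 7)/(z + 1)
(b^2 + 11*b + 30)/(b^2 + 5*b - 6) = (b + 5)/(b - 1)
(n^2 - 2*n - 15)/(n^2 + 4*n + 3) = (n - 5)/(n + 1)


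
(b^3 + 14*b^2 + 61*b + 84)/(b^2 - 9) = (b^2 + 11*b + 28)/(b - 3)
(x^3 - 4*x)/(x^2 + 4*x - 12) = x*(x + 2)/(x + 6)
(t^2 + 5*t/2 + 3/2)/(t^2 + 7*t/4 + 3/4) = 2*(2*t + 3)/(4*t + 3)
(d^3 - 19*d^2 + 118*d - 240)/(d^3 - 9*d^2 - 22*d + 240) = (d - 5)/(d + 5)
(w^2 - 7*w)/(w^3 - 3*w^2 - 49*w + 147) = w/(w^2 + 4*w - 21)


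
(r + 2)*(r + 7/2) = r^2 + 11*r/2 + 7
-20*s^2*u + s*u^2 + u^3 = u*(-4*s + u)*(5*s + u)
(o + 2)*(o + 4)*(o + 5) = o^3 + 11*o^2 + 38*o + 40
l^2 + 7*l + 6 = (l + 1)*(l + 6)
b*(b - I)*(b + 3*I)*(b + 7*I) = b^4 + 9*I*b^3 - 11*b^2 + 21*I*b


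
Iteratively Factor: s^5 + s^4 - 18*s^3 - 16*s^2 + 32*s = (s - 1)*(s^4 + 2*s^3 - 16*s^2 - 32*s) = (s - 1)*(s + 2)*(s^3 - 16*s) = (s - 1)*(s + 2)*(s + 4)*(s^2 - 4*s) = (s - 4)*(s - 1)*(s + 2)*(s + 4)*(s)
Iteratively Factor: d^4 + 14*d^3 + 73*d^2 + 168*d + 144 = (d + 3)*(d^3 + 11*d^2 + 40*d + 48) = (d + 3)*(d + 4)*(d^2 + 7*d + 12) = (d + 3)^2*(d + 4)*(d + 4)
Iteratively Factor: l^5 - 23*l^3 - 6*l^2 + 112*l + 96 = (l - 4)*(l^4 + 4*l^3 - 7*l^2 - 34*l - 24) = (l - 4)*(l + 1)*(l^3 + 3*l^2 - 10*l - 24) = (l - 4)*(l + 1)*(l + 2)*(l^2 + l - 12) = (l - 4)*(l + 1)*(l + 2)*(l + 4)*(l - 3)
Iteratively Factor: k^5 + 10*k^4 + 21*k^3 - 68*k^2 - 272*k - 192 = (k + 4)*(k^4 + 6*k^3 - 3*k^2 - 56*k - 48) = (k + 1)*(k + 4)*(k^3 + 5*k^2 - 8*k - 48) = (k + 1)*(k + 4)^2*(k^2 + k - 12) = (k + 1)*(k + 4)^3*(k - 3)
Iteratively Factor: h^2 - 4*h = (h - 4)*(h)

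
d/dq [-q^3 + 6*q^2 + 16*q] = -3*q^2 + 12*q + 16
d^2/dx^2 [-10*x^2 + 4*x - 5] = -20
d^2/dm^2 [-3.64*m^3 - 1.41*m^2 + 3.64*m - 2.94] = -21.84*m - 2.82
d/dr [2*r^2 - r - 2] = 4*r - 1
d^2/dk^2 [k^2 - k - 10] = 2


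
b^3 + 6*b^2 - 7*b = b*(b - 1)*(b + 7)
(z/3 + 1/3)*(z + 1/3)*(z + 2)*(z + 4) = z^4/3 + 22*z^3/9 + 49*z^2/9 + 38*z/9 + 8/9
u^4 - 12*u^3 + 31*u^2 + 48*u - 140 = (u - 7)*(u - 5)*(u - 2)*(u + 2)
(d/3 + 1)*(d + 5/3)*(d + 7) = d^3/3 + 35*d^2/9 + 113*d/9 + 35/3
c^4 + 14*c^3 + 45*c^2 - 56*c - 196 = (c - 2)*(c + 2)*(c + 7)^2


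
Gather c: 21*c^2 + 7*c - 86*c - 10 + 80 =21*c^2 - 79*c + 70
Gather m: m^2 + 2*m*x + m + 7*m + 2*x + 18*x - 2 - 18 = m^2 + m*(2*x + 8) + 20*x - 20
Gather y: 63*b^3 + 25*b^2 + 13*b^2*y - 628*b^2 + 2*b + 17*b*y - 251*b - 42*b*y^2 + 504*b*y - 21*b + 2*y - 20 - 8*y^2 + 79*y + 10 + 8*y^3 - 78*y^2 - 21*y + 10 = 63*b^3 - 603*b^2 - 270*b + 8*y^3 + y^2*(-42*b - 86) + y*(13*b^2 + 521*b + 60)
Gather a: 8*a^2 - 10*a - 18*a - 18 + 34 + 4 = 8*a^2 - 28*a + 20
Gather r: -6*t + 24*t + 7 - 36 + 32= 18*t + 3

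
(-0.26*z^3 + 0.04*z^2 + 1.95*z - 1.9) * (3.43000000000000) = -0.8918*z^3 + 0.1372*z^2 + 6.6885*z - 6.517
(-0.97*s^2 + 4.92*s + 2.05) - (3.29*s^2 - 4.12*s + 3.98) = -4.26*s^2 + 9.04*s - 1.93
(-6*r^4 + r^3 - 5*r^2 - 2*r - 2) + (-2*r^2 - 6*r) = -6*r^4 + r^3 - 7*r^2 - 8*r - 2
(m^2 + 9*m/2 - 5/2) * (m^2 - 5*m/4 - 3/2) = m^4 + 13*m^3/4 - 77*m^2/8 - 29*m/8 + 15/4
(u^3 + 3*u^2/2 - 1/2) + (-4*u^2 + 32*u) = u^3 - 5*u^2/2 + 32*u - 1/2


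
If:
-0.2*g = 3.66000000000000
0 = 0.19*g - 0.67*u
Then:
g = -18.30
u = -5.19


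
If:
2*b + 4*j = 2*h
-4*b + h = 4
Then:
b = 2*j/3 - 4/3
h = 8*j/3 - 4/3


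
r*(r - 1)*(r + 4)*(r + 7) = r^4 + 10*r^3 + 17*r^2 - 28*r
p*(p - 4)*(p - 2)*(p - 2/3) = p^4 - 20*p^3/3 + 12*p^2 - 16*p/3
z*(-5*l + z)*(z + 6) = -5*l*z^2 - 30*l*z + z^3 + 6*z^2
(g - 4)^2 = g^2 - 8*g + 16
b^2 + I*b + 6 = (b - 2*I)*(b + 3*I)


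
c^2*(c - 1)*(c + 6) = c^4 + 5*c^3 - 6*c^2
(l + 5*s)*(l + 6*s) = l^2 + 11*l*s + 30*s^2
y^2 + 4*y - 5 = (y - 1)*(y + 5)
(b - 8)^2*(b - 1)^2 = b^4 - 18*b^3 + 97*b^2 - 144*b + 64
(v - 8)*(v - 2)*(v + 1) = v^3 - 9*v^2 + 6*v + 16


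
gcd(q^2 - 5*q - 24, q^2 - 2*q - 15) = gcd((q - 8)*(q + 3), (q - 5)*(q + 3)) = q + 3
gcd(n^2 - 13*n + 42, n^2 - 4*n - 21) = n - 7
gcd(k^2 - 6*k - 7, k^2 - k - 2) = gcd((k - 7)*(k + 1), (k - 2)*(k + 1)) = k + 1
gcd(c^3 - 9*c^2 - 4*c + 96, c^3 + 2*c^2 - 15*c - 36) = c^2 - c - 12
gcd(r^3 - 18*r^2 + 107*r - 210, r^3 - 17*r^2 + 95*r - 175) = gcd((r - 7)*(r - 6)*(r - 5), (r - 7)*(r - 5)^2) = r^2 - 12*r + 35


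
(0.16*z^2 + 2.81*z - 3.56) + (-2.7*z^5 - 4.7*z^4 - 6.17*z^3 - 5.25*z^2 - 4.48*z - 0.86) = -2.7*z^5 - 4.7*z^4 - 6.17*z^3 - 5.09*z^2 - 1.67*z - 4.42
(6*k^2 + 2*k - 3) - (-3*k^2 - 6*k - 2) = 9*k^2 + 8*k - 1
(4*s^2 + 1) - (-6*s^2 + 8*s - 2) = 10*s^2 - 8*s + 3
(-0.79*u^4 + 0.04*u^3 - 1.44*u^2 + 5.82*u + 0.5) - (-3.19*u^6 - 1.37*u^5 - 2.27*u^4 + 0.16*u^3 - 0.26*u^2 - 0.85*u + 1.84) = 3.19*u^6 + 1.37*u^5 + 1.48*u^4 - 0.12*u^3 - 1.18*u^2 + 6.67*u - 1.34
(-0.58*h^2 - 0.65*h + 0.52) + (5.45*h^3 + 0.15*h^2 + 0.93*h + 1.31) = 5.45*h^3 - 0.43*h^2 + 0.28*h + 1.83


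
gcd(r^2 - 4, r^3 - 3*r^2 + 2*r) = r - 2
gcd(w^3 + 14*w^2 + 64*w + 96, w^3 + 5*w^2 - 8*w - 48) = w^2 + 8*w + 16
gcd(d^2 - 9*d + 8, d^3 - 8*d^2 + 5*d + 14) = 1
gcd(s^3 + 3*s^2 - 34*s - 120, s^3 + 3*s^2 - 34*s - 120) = s^3 + 3*s^2 - 34*s - 120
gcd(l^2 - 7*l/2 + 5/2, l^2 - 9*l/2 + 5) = l - 5/2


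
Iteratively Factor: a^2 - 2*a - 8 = (a + 2)*(a - 4)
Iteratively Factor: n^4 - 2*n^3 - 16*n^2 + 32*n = (n + 4)*(n^3 - 6*n^2 + 8*n) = (n - 4)*(n + 4)*(n^2 - 2*n) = (n - 4)*(n - 2)*(n + 4)*(n)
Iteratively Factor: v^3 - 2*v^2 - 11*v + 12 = (v - 1)*(v^2 - v - 12) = (v - 4)*(v - 1)*(v + 3)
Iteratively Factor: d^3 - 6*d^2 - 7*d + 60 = (d - 5)*(d^2 - d - 12) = (d - 5)*(d + 3)*(d - 4)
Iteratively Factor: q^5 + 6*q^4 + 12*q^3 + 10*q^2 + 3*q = (q + 1)*(q^4 + 5*q^3 + 7*q^2 + 3*q) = (q + 1)^2*(q^3 + 4*q^2 + 3*q) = (q + 1)^3*(q^2 + 3*q) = q*(q + 1)^3*(q + 3)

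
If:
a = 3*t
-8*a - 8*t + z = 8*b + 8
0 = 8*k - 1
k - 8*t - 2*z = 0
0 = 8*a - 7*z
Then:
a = 21/832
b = -857/832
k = 1/8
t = 7/832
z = 3/104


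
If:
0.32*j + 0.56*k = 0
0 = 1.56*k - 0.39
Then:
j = -0.44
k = 0.25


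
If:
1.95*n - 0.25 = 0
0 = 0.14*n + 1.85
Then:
No Solution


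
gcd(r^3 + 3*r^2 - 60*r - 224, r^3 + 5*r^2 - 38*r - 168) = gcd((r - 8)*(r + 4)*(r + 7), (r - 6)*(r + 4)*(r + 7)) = r^2 + 11*r + 28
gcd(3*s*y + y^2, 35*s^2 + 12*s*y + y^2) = 1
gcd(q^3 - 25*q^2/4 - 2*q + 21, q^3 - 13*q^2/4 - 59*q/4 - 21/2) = q^2 - 17*q/4 - 21/2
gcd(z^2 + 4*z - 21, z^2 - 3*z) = z - 3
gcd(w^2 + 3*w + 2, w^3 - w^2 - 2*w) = w + 1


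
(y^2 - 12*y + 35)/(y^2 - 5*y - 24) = (-y^2 + 12*y - 35)/(-y^2 + 5*y + 24)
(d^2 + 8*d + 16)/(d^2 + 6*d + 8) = (d + 4)/(d + 2)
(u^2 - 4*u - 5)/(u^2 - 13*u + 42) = (u^2 - 4*u - 5)/(u^2 - 13*u + 42)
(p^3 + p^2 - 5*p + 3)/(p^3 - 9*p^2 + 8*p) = (p^2 + 2*p - 3)/(p*(p - 8))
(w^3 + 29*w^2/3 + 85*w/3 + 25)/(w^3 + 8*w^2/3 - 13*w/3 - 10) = (w + 5)/(w - 2)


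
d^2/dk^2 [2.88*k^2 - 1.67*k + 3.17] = 5.76000000000000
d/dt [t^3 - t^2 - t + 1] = 3*t^2 - 2*t - 1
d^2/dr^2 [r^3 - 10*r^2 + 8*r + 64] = 6*r - 20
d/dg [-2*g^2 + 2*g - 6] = 2 - 4*g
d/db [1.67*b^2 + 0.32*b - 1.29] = 3.34*b + 0.32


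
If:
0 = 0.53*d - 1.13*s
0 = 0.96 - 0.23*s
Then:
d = 8.90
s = 4.17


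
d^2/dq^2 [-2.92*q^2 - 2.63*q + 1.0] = -5.84000000000000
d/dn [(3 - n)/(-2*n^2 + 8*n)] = (-n^2 + 6*n - 12)/(2*n^2*(n^2 - 8*n + 16))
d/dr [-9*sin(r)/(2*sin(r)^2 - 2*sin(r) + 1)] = -9*cos(r)*cos(2*r)/(2*sin(r) + cos(2*r) - 2)^2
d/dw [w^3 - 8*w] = 3*w^2 - 8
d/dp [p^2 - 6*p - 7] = 2*p - 6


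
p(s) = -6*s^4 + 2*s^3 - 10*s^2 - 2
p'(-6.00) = 5520.00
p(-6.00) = -8570.00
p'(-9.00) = 18162.00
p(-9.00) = -41636.00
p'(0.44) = -9.68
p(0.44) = -3.99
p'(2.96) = -629.05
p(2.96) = -498.34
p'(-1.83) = 203.78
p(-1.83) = -115.04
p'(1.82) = -161.21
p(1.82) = -88.90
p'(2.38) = -337.16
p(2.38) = -224.19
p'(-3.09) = 827.18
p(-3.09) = -703.49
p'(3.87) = -1378.59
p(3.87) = -1381.69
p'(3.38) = -925.80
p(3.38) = -822.12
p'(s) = -24*s^3 + 6*s^2 - 20*s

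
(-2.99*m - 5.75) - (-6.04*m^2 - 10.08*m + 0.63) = 6.04*m^2 + 7.09*m - 6.38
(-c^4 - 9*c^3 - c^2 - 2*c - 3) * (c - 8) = -c^5 - c^4 + 71*c^3 + 6*c^2 + 13*c + 24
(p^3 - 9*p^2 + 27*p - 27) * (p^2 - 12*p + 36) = p^5 - 21*p^4 + 171*p^3 - 675*p^2 + 1296*p - 972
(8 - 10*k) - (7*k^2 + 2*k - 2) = -7*k^2 - 12*k + 10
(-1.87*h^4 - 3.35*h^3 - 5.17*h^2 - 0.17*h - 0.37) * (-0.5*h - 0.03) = 0.935*h^5 + 1.7311*h^4 + 2.6855*h^3 + 0.2401*h^2 + 0.1901*h + 0.0111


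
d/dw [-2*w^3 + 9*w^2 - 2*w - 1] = -6*w^2 + 18*w - 2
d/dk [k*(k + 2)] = 2*k + 2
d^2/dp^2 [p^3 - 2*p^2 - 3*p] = 6*p - 4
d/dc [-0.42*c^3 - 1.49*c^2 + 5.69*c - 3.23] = -1.26*c^2 - 2.98*c + 5.69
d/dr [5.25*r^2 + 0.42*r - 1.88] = 10.5*r + 0.42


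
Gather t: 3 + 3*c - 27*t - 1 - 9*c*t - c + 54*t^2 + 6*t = 2*c + 54*t^2 + t*(-9*c - 21) + 2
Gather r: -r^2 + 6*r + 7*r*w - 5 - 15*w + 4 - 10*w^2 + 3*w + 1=-r^2 + r*(7*w + 6) - 10*w^2 - 12*w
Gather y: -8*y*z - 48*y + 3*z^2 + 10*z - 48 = y*(-8*z - 48) + 3*z^2 + 10*z - 48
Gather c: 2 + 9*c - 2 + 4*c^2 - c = 4*c^2 + 8*c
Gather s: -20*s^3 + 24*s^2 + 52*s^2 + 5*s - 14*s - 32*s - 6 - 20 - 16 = -20*s^3 + 76*s^2 - 41*s - 42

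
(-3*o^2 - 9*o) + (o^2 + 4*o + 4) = -2*o^2 - 5*o + 4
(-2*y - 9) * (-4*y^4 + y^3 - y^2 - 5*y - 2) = 8*y^5 + 34*y^4 - 7*y^3 + 19*y^2 + 49*y + 18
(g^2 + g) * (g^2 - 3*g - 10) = g^4 - 2*g^3 - 13*g^2 - 10*g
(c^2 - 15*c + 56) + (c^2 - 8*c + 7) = 2*c^2 - 23*c + 63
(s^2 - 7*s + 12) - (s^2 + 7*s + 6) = 6 - 14*s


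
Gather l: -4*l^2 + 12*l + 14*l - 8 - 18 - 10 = -4*l^2 + 26*l - 36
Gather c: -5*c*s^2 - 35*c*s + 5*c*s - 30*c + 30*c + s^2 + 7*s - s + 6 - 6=c*(-5*s^2 - 30*s) + s^2 + 6*s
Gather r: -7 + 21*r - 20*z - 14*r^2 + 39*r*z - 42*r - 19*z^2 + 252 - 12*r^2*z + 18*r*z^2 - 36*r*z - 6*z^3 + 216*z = r^2*(-12*z - 14) + r*(18*z^2 + 3*z - 21) - 6*z^3 - 19*z^2 + 196*z + 245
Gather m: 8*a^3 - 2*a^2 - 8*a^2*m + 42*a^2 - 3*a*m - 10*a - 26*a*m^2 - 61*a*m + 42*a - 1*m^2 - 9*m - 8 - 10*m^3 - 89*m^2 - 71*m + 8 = 8*a^3 + 40*a^2 + 32*a - 10*m^3 + m^2*(-26*a - 90) + m*(-8*a^2 - 64*a - 80)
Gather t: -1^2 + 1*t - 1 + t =2*t - 2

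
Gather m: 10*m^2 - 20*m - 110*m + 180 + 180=10*m^2 - 130*m + 360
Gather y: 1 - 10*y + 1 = 2 - 10*y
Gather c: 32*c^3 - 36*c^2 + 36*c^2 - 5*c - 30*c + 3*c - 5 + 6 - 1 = 32*c^3 - 32*c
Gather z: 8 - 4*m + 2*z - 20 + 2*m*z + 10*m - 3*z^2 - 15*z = 6*m - 3*z^2 + z*(2*m - 13) - 12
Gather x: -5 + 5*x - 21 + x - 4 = 6*x - 30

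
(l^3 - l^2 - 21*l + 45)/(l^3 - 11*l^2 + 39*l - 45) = (l + 5)/(l - 5)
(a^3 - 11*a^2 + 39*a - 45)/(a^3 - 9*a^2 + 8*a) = (a^3 - 11*a^2 + 39*a - 45)/(a*(a^2 - 9*a + 8))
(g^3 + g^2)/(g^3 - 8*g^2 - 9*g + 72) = g^2*(g + 1)/(g^3 - 8*g^2 - 9*g + 72)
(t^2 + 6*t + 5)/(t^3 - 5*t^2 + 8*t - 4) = (t^2 + 6*t + 5)/(t^3 - 5*t^2 + 8*t - 4)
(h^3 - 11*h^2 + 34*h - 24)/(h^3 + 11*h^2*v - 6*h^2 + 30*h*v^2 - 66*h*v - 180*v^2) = (h^2 - 5*h + 4)/(h^2 + 11*h*v + 30*v^2)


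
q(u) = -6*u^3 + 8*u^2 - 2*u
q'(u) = -18*u^2 + 16*u - 2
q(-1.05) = 17.87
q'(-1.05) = -38.64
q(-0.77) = 9.02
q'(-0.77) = -24.99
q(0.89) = 0.33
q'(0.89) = -2.02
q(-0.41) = 2.58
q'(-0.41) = -11.59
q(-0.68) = 6.95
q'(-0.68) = -21.20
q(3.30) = -135.10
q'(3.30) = -145.22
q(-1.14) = 21.57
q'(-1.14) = -43.63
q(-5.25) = 1099.22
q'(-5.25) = -582.12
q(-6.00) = 1596.00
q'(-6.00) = -746.00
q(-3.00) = 240.00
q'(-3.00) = -212.00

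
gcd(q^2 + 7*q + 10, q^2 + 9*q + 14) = q + 2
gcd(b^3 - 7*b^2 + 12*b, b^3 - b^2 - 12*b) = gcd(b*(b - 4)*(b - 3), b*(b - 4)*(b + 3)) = b^2 - 4*b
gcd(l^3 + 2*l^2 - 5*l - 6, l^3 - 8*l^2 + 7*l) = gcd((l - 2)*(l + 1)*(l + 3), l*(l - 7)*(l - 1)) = 1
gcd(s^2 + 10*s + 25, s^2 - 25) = s + 5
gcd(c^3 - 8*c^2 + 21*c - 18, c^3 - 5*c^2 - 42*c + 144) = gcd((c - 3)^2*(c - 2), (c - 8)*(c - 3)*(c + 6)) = c - 3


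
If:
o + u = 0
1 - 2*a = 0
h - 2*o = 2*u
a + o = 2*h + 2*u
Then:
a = 1/2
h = 0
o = -1/6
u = 1/6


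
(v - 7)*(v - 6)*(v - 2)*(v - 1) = v^4 - 16*v^3 + 83*v^2 - 152*v + 84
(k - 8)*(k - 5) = k^2 - 13*k + 40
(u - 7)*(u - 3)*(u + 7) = u^3 - 3*u^2 - 49*u + 147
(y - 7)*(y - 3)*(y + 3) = y^3 - 7*y^2 - 9*y + 63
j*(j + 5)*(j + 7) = j^3 + 12*j^2 + 35*j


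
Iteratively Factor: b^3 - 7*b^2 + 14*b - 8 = (b - 2)*(b^2 - 5*b + 4) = (b - 4)*(b - 2)*(b - 1)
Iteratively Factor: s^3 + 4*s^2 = (s)*(s^2 + 4*s) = s*(s + 4)*(s)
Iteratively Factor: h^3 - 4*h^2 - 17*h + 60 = (h - 5)*(h^2 + h - 12) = (h - 5)*(h + 4)*(h - 3)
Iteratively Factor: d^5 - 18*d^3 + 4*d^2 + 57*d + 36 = (d - 3)*(d^4 + 3*d^3 - 9*d^2 - 23*d - 12) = (d - 3)^2*(d^3 + 6*d^2 + 9*d + 4) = (d - 3)^2*(d + 1)*(d^2 + 5*d + 4) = (d - 3)^2*(d + 1)^2*(d + 4)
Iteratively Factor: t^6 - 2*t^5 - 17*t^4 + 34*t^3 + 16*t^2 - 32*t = (t - 2)*(t^5 - 17*t^3 + 16*t) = (t - 2)*(t + 4)*(t^4 - 4*t^3 - t^2 + 4*t) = t*(t - 2)*(t + 4)*(t^3 - 4*t^2 - t + 4) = t*(t - 4)*(t - 2)*(t + 4)*(t^2 - 1) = t*(t - 4)*(t - 2)*(t + 1)*(t + 4)*(t - 1)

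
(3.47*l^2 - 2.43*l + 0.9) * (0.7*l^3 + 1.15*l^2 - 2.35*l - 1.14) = 2.429*l^5 + 2.2895*l^4 - 10.319*l^3 + 2.7897*l^2 + 0.6552*l - 1.026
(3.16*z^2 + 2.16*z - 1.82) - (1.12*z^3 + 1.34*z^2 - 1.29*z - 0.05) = -1.12*z^3 + 1.82*z^2 + 3.45*z - 1.77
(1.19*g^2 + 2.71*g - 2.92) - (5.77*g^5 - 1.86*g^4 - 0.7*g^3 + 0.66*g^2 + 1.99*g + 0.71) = -5.77*g^5 + 1.86*g^4 + 0.7*g^3 + 0.53*g^2 + 0.72*g - 3.63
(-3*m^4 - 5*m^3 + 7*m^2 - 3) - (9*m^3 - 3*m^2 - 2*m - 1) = -3*m^4 - 14*m^3 + 10*m^2 + 2*m - 2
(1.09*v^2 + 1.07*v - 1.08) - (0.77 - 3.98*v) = 1.09*v^2 + 5.05*v - 1.85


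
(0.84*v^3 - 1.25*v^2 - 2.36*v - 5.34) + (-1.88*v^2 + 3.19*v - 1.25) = 0.84*v^3 - 3.13*v^2 + 0.83*v - 6.59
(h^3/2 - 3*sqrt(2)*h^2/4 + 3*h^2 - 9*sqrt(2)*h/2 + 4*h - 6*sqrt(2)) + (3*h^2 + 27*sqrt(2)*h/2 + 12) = h^3/2 - 3*sqrt(2)*h^2/4 + 6*h^2 + 4*h + 9*sqrt(2)*h - 6*sqrt(2) + 12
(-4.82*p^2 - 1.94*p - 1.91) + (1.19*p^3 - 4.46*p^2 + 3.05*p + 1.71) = 1.19*p^3 - 9.28*p^2 + 1.11*p - 0.2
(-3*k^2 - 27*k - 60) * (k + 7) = -3*k^3 - 48*k^2 - 249*k - 420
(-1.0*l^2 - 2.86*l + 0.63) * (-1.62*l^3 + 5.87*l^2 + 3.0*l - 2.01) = 1.62*l^5 - 1.2368*l^4 - 20.8088*l^3 - 2.8719*l^2 + 7.6386*l - 1.2663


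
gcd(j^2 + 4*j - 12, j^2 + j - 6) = j - 2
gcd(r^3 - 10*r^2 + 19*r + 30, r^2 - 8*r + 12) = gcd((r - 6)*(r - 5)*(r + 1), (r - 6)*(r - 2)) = r - 6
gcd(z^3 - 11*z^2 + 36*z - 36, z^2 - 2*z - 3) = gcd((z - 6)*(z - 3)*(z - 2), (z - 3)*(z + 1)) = z - 3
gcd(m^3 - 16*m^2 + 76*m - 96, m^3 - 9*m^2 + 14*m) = m - 2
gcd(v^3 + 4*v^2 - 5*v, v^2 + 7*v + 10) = v + 5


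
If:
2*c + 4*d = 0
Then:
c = -2*d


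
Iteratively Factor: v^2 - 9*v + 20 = (v - 5)*(v - 4)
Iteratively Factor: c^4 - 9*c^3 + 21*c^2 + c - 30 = (c - 2)*(c^3 - 7*c^2 + 7*c + 15) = (c - 3)*(c - 2)*(c^2 - 4*c - 5) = (c - 3)*(c - 2)*(c + 1)*(c - 5)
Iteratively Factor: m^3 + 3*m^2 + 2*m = (m)*(m^2 + 3*m + 2) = m*(m + 2)*(m + 1)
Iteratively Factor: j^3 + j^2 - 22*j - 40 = (j + 4)*(j^2 - 3*j - 10) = (j - 5)*(j + 4)*(j + 2)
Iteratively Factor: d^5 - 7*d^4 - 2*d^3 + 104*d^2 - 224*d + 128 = (d - 1)*(d^4 - 6*d^3 - 8*d^2 + 96*d - 128) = (d - 2)*(d - 1)*(d^3 - 4*d^2 - 16*d + 64) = (d - 2)*(d - 1)*(d + 4)*(d^2 - 8*d + 16) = (d - 4)*(d - 2)*(d - 1)*(d + 4)*(d - 4)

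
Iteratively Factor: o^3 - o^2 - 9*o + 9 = (o - 3)*(o^2 + 2*o - 3) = (o - 3)*(o + 3)*(o - 1)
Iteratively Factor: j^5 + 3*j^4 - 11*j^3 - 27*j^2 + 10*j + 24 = (j - 1)*(j^4 + 4*j^3 - 7*j^2 - 34*j - 24) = (j - 1)*(j + 2)*(j^3 + 2*j^2 - 11*j - 12) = (j - 3)*(j - 1)*(j + 2)*(j^2 + 5*j + 4) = (j - 3)*(j - 1)*(j + 2)*(j + 4)*(j + 1)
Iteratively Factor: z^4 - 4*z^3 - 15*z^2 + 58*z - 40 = (z - 1)*(z^3 - 3*z^2 - 18*z + 40) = (z - 1)*(z + 4)*(z^2 - 7*z + 10) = (z - 2)*(z - 1)*(z + 4)*(z - 5)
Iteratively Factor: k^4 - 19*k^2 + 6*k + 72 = (k - 3)*(k^3 + 3*k^2 - 10*k - 24) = (k - 3)^2*(k^2 + 6*k + 8) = (k - 3)^2*(k + 4)*(k + 2)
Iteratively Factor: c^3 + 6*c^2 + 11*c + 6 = (c + 3)*(c^2 + 3*c + 2) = (c + 1)*(c + 3)*(c + 2)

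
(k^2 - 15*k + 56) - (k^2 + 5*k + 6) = 50 - 20*k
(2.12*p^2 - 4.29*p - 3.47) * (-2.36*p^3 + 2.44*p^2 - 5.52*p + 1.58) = -5.0032*p^5 + 15.2972*p^4 - 13.9808*p^3 + 18.5636*p^2 + 12.3762*p - 5.4826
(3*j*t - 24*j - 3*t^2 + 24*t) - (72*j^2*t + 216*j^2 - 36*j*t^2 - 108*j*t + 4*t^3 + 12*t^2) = -72*j^2*t - 216*j^2 + 36*j*t^2 + 111*j*t - 24*j - 4*t^3 - 15*t^2 + 24*t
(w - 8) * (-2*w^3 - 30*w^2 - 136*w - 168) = -2*w^4 - 14*w^3 + 104*w^2 + 920*w + 1344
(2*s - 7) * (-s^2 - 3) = -2*s^3 + 7*s^2 - 6*s + 21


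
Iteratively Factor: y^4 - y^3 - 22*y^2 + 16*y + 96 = (y + 4)*(y^3 - 5*y^2 - 2*y + 24) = (y - 3)*(y + 4)*(y^2 - 2*y - 8) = (y - 4)*(y - 3)*(y + 4)*(y + 2)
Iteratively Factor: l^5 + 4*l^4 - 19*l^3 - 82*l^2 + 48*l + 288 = (l + 4)*(l^4 - 19*l^2 - 6*l + 72) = (l - 2)*(l + 4)*(l^3 + 2*l^2 - 15*l - 36) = (l - 2)*(l + 3)*(l + 4)*(l^2 - l - 12) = (l - 4)*(l - 2)*(l + 3)*(l + 4)*(l + 3)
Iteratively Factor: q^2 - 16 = (q - 4)*(q + 4)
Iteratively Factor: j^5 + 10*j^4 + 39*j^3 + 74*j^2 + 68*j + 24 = (j + 2)*(j^4 + 8*j^3 + 23*j^2 + 28*j + 12) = (j + 1)*(j + 2)*(j^3 + 7*j^2 + 16*j + 12) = (j + 1)*(j + 2)^2*(j^2 + 5*j + 6) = (j + 1)*(j + 2)^2*(j + 3)*(j + 2)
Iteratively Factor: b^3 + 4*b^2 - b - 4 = (b + 4)*(b^2 - 1) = (b - 1)*(b + 4)*(b + 1)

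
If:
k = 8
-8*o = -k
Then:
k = 8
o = 1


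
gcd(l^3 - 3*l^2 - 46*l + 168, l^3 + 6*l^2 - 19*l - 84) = l^2 + 3*l - 28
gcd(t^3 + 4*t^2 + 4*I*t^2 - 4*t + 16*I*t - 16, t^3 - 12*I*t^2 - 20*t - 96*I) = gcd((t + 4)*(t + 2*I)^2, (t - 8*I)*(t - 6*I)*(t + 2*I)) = t + 2*I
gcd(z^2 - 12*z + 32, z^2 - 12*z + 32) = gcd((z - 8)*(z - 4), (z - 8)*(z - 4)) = z^2 - 12*z + 32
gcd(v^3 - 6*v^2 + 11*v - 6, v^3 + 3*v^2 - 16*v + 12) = v^2 - 3*v + 2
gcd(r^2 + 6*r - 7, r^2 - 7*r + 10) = 1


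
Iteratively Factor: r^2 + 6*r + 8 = (r + 4)*(r + 2)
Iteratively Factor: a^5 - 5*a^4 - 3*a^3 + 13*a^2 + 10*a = (a - 2)*(a^4 - 3*a^3 - 9*a^2 - 5*a) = (a - 5)*(a - 2)*(a^3 + 2*a^2 + a) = (a - 5)*(a - 2)*(a + 1)*(a^2 + a) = a*(a - 5)*(a - 2)*(a + 1)*(a + 1)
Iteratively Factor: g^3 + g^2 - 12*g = (g - 3)*(g^2 + 4*g) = (g - 3)*(g + 4)*(g)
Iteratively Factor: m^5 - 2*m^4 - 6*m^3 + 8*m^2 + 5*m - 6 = (m + 2)*(m^4 - 4*m^3 + 2*m^2 + 4*m - 3) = (m - 3)*(m + 2)*(m^3 - m^2 - m + 1) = (m - 3)*(m + 1)*(m + 2)*(m^2 - 2*m + 1) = (m - 3)*(m - 1)*(m + 1)*(m + 2)*(m - 1)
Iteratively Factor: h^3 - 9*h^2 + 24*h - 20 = (h - 2)*(h^2 - 7*h + 10) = (h - 2)^2*(h - 5)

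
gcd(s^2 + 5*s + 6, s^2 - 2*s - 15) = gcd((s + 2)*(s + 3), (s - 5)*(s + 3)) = s + 3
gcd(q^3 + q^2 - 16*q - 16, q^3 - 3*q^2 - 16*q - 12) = q + 1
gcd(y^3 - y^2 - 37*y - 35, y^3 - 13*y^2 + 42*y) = y - 7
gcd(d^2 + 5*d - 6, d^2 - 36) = d + 6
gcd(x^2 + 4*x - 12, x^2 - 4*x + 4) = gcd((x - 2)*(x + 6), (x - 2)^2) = x - 2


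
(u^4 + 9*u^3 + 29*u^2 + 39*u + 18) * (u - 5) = u^5 + 4*u^4 - 16*u^3 - 106*u^2 - 177*u - 90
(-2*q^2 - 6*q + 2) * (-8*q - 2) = 16*q^3 + 52*q^2 - 4*q - 4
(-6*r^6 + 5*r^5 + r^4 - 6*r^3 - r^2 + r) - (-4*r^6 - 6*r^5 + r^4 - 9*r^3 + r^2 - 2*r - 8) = -2*r^6 + 11*r^5 + 3*r^3 - 2*r^2 + 3*r + 8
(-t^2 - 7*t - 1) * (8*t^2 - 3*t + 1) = -8*t^4 - 53*t^3 + 12*t^2 - 4*t - 1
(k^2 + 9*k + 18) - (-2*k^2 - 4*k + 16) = 3*k^2 + 13*k + 2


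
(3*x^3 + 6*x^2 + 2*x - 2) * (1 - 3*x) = -9*x^4 - 15*x^3 + 8*x - 2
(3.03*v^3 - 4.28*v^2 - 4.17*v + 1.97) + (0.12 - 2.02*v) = 3.03*v^3 - 4.28*v^2 - 6.19*v + 2.09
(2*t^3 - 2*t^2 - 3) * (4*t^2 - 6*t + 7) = 8*t^5 - 20*t^4 + 26*t^3 - 26*t^2 + 18*t - 21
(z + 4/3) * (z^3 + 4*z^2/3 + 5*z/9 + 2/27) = z^4 + 8*z^3/3 + 7*z^2/3 + 22*z/27 + 8/81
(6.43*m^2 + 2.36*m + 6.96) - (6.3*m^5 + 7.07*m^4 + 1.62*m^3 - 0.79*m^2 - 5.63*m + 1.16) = -6.3*m^5 - 7.07*m^4 - 1.62*m^3 + 7.22*m^2 + 7.99*m + 5.8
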